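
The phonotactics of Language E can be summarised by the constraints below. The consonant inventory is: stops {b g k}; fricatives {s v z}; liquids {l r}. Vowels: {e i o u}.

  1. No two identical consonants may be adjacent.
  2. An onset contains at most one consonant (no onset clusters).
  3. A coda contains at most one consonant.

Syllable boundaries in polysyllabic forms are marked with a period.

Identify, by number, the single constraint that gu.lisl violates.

gu.lisl: syllable 2 coda /sl/ has 2 consonants (> 1).
This is a violation of constraint 3: "A coda contains at most one consonant."
The remaining constraints (1, 2) are satisfied.

3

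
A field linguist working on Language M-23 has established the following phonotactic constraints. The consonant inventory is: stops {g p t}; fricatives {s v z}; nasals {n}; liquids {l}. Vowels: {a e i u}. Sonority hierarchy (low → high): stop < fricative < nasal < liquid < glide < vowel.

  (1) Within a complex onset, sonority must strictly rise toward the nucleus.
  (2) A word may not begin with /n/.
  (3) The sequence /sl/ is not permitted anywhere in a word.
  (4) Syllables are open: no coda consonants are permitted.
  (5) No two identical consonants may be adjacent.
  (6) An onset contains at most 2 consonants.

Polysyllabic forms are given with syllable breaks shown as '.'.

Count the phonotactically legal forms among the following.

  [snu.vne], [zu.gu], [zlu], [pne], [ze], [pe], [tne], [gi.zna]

8

[snu.vne] — σ1 onset /sn/ (2→3 rises), coda /∅/ ok; σ2 onset /vn/ (2→3 rises), coda /∅/ ok → phonotactically legal
[zu.gu] — σ1 onset /z/, coda /∅/ ok; σ2 onset /g/, coda /∅/ ok → phonotactically legal
[zlu] — σ1 onset /zl/ (2→4 rises), coda /∅/ ok → phonotactically legal
[pne] — σ1 onset /pn/ (1→3 rises), coda /∅/ ok → phonotactically legal
[ze] — σ1 onset /z/, coda /∅/ ok → phonotactically legal
[pe] — σ1 onset /p/, coda /∅/ ok → phonotactically legal
[tne] — σ1 onset /tn/ (1→3 rises), coda /∅/ ok → phonotactically legal
[gi.zna] — σ1 onset /g/, coda /∅/ ok; σ2 onset /zn/ (2→3 rises), coda /∅/ ok → phonotactically legal
Phonotactically legal: [snu.vne], [zu.gu], [zlu], [pne], [ze], [pe], [tne], [gi.zna] → 8.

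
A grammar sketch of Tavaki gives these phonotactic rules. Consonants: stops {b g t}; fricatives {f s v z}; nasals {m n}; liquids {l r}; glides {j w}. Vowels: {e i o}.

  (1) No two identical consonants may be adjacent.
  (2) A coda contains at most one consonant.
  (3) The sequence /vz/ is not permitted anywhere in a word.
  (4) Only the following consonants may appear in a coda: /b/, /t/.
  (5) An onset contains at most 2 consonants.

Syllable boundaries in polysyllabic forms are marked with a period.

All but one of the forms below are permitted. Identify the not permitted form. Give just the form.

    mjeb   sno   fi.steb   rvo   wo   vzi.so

mjeb — σ1 onset /mj/ (2C), coda /b/ ok → permitted
sno — σ1 onset /sn/ (2C), coda /∅/ ok → permitted
fi.steb — σ1 onset /f/, coda /∅/ ok; σ2 onset /st/ (2C), coda /b/ ok → permitted
rvo — σ1 onset /rv/ (2C), coda /∅/ ok → permitted
wo — σ1 onset /w/, coda /∅/ ok → permitted
vzi.so — violates constraint 3: contains banned sequence /vz/ → not permitted

vzi.so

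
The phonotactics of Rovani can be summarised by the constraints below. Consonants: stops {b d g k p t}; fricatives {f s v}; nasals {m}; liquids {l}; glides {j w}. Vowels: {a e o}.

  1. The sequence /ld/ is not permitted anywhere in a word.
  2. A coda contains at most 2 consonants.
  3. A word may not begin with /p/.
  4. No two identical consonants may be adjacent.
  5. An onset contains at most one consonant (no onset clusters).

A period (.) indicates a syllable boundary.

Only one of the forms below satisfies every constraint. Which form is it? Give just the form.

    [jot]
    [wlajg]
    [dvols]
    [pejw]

[jot]

[jot] — σ1 onset /j/, coda /t/ ok → permitted
[wlajg] — violates constraint 5: syllable 1 onset /wl/ has 2 consonants (> 1) → not permitted
[dvols] — violates constraint 5: syllable 1 onset /dv/ has 2 consonants (> 1) → not permitted
[pejw] — violates constraint 3: word begins with /p/ → not permitted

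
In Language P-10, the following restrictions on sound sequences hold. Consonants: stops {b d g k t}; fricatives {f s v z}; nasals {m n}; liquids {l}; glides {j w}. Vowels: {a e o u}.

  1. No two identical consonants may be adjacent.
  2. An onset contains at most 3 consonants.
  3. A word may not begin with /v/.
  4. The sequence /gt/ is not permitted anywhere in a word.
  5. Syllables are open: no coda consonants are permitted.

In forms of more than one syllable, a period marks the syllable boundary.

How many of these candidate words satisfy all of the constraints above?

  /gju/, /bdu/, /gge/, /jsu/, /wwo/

3

/gju/ — σ1 onset /gj/ (2C), coda /∅/ ok → well-formed
/bdu/ — σ1 onset /bd/ (2C), coda /∅/ ok → well-formed
/gge/ — violates constraint 1: adjacent identical consonants /gg/ → ill-formed
/jsu/ — σ1 onset /js/ (2C), coda /∅/ ok → well-formed
/wwo/ — violates constraint 1: adjacent identical consonants /ww/ → ill-formed
Well-formed: /gju/, /bdu/, /jsu/ → 3.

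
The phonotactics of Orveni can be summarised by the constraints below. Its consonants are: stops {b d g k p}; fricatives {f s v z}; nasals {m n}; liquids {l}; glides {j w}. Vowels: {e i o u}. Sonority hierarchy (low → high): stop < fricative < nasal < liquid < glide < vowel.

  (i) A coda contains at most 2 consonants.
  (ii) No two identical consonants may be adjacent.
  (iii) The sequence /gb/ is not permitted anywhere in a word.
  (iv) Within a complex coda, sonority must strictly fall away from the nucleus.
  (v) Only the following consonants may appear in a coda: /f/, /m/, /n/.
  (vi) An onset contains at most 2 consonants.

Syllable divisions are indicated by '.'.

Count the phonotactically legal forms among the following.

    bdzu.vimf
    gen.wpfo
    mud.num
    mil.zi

0

bdzu.vimf — violates constraint (vi): syllable 1 onset /bdz/ has 3 consonants (> 2) → phonotactically illegal
gen.wpfo — violates constraint (vi): syllable 2 onset /wpf/ has 3 consonants (> 2) → phonotactically illegal
mud.num — violates constraint (v): syllable 1 coda contains /d/, which is not a licensed coda consonant → phonotactically illegal
mil.zi — violates constraint (v): syllable 1 coda contains /l/, which is not a licensed coda consonant → phonotactically illegal
No form is phonotactically legal → 0.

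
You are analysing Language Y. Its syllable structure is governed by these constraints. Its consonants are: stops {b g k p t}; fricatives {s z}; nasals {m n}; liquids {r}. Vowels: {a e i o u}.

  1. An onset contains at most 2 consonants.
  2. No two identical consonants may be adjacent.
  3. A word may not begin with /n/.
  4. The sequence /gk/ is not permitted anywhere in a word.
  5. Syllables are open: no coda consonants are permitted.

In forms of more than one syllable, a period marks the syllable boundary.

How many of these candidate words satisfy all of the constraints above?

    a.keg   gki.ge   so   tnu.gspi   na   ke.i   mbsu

a.keg — violates constraint 5: syllable 2 coda /g/ has 1 consonant (> 0) → ill-formed
gki.ge — violates constraint 4: contains banned sequence /gk/ → ill-formed
so — σ1 onset /s/, coda /∅/ ok → well-formed
tnu.gspi — violates constraint 1: syllable 2 onset /gsp/ has 3 consonants (> 2) → ill-formed
na — violates constraint 3: word begins with /n/ → ill-formed
ke.i — σ1 onset /k/, coda /∅/ ok; σ2 onset /∅/, coda /∅/ ok → well-formed
mbsu — violates constraint 1: syllable 1 onset /mbs/ has 3 consonants (> 2) → ill-formed
Well-formed: so, ke.i → 2.

2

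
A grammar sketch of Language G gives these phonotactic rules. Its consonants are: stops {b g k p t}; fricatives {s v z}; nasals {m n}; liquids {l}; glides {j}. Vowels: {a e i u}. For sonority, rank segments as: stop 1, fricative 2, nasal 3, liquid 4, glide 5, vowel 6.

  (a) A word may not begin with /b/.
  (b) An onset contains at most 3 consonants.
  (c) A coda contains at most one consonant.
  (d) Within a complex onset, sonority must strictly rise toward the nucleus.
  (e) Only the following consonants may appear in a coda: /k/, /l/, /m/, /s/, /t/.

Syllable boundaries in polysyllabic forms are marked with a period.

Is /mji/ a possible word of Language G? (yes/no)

/mji/ — σ1 onset /mj/ (3→5 rises), coda /∅/ ok → licit

yes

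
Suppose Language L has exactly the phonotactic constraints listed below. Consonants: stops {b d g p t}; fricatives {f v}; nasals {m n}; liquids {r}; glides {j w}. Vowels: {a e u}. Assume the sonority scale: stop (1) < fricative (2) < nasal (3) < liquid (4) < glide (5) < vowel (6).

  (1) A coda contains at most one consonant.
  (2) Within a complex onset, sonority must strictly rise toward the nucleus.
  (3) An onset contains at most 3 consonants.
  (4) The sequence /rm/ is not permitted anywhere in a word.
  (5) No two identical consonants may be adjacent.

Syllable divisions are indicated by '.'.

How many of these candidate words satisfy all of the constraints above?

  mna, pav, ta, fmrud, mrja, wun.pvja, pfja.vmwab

6

mna — violates constraint 2: syllable 1 onset /mn/: /m/ (nasal, 3) → /n/ (nasal, 3) does not rise → ill-formed
pav — σ1 onset /p/, coda /v/ ok → well-formed
ta — σ1 onset /t/, coda /∅/ ok → well-formed
fmrud — σ1 onset /fmr/ (2→3→4 rises), coda /d/ ok → well-formed
mrja — σ1 onset /mrj/ (3→4→5 rises), coda /∅/ ok → well-formed
wun.pvja — σ1 onset /w/, coda /n/ ok; σ2 onset /pvj/ (1→2→5 rises), coda /∅/ ok → well-formed
pfja.vmwab — σ1 onset /pfj/ (1→2→5 rises), coda /∅/ ok; σ2 onset /vmw/ (2→3→5 rises), coda /b/ ok → well-formed
Well-formed: pav, ta, fmrud, mrja, wun.pvja, pfja.vmwab → 6.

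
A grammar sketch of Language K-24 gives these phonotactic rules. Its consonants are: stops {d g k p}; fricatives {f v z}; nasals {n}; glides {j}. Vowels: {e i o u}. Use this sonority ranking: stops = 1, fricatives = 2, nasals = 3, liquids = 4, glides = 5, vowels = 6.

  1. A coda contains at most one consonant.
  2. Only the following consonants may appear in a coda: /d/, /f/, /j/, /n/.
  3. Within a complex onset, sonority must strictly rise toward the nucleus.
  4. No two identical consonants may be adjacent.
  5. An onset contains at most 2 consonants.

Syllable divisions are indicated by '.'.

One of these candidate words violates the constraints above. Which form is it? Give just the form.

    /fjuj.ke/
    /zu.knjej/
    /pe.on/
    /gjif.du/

/fjuj.ke/ — σ1 onset /fj/ (2→5 rises), coda /j/ ok; σ2 onset /k/, coda /∅/ ok → permitted
/zu.knjej/ — violates constraint 5: syllable 2 onset /knj/ has 3 consonants (> 2) → not permitted
/pe.on/ — σ1 onset /p/, coda /∅/ ok; σ2 onset /∅/, coda /n/ ok → permitted
/gjif.du/ — σ1 onset /gj/ (1→5 rises), coda /f/ ok; σ2 onset /d/, coda /∅/ ok → permitted

/zu.knjej/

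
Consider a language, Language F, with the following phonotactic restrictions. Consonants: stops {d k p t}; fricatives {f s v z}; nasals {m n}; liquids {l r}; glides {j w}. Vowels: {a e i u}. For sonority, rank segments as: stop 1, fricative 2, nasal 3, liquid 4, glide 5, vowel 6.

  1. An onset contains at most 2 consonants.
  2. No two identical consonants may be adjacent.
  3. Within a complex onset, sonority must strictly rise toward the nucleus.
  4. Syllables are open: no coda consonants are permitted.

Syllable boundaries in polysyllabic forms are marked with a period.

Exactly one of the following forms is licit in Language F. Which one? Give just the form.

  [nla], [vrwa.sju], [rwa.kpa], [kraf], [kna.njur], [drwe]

[nla]

[nla] — σ1 onset /nl/ (3→4 rises), coda /∅/ ok → licit
[vrwa.sju] — violates constraint 1: syllable 1 onset /vrw/ has 3 consonants (> 2) → illicit
[rwa.kpa] — violates constraint 3: syllable 2 onset /kp/: /k/ (stop, 1) → /p/ (stop, 1) does not rise → illicit
[kraf] — violates constraint 4: syllable 1 coda /f/ has 1 consonant (> 0) → illicit
[kna.njur] — violates constraint 4: syllable 2 coda /r/ has 1 consonant (> 0) → illicit
[drwe] — violates constraint 1: syllable 1 onset /drw/ has 3 consonants (> 2) → illicit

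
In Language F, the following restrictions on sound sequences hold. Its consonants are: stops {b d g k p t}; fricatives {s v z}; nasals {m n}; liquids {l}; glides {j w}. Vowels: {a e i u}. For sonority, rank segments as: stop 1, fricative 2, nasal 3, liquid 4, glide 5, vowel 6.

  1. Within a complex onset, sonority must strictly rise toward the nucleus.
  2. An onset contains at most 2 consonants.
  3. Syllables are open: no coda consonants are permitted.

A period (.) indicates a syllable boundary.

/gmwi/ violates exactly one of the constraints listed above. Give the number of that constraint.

2

/gmwi/: syllable 1 onset /gmw/ has 3 consonants (> 2).
This is a violation of constraint 2: "An onset contains at most 2 consonants."
The remaining constraints (1, 3) are satisfied.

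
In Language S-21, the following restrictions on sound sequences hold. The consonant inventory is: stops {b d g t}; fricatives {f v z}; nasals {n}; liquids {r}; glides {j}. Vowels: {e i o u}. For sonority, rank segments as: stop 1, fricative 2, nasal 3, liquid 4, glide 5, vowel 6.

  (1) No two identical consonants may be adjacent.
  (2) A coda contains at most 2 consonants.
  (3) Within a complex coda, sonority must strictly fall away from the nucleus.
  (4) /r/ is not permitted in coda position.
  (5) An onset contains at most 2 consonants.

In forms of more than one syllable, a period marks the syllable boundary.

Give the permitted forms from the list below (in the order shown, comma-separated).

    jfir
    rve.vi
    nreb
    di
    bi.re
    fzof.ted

rve.vi, nreb, di, bi.re, fzof.ted

jfir — violates constraint 4: syllable 1 coda contains /r/ → not permitted
rve.vi — σ1 onset /rv/ (2C), coda /∅/ ok; σ2 onset /v/, coda /∅/ ok → permitted
nreb — σ1 onset /nr/ (2C), coda /b/ ok → permitted
di — σ1 onset /d/, coda /∅/ ok → permitted
bi.re — σ1 onset /b/, coda /∅/ ok; σ2 onset /r/, coda /∅/ ok → permitted
fzof.ted — σ1 onset /fz/ (2C), coda /f/ ok; σ2 onset /t/, coda /d/ ok → permitted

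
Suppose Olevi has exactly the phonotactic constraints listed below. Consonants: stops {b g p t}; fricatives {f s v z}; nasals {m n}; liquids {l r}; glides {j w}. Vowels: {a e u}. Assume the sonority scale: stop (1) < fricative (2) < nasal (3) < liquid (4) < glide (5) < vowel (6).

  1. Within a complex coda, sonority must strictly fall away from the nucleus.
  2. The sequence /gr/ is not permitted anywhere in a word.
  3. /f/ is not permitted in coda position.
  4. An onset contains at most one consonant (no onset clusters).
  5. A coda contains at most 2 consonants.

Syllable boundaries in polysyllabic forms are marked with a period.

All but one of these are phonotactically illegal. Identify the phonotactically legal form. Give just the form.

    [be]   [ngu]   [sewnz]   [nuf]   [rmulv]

[be] — σ1 onset /b/, coda /∅/ ok → phonotactically legal
[ngu] — violates constraint 4: syllable 1 onset /ng/ has 2 consonants (> 1) → phonotactically illegal
[sewnz] — violates constraint 5: syllable 1 coda /wnz/ has 3 consonants (> 2) → phonotactically illegal
[nuf] — violates constraint 3: syllable 1 coda contains /f/ → phonotactically illegal
[rmulv] — violates constraint 4: syllable 1 onset /rm/ has 2 consonants (> 1) → phonotactically illegal

[be]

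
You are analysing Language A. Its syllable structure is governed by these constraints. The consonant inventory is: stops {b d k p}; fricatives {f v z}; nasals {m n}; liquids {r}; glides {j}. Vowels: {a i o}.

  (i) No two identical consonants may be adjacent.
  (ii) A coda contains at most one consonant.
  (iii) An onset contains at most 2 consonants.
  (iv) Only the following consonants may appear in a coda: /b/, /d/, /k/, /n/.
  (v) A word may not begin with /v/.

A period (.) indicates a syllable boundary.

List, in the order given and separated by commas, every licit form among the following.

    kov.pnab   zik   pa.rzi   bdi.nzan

kov.pnab — violates constraint (iv): syllable 1 coda contains /v/, which is not a licensed coda consonant → illicit
zik — σ1 onset /z/, coda /k/ ok → licit
pa.rzi — σ1 onset /p/, coda /∅/ ok; σ2 onset /rz/ (2C), coda /∅/ ok → licit
bdi.nzan — σ1 onset /bd/ (2C), coda /∅/ ok; σ2 onset /nz/ (2C), coda /n/ ok → licit

zik, pa.rzi, bdi.nzan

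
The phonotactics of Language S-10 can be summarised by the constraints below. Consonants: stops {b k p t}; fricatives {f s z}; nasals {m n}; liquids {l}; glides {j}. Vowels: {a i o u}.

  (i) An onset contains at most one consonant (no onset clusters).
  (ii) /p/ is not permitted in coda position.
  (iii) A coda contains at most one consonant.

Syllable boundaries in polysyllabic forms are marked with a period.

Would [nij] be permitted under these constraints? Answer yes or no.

[nij] — σ1 onset /n/, coda /j/ ok → permitted

yes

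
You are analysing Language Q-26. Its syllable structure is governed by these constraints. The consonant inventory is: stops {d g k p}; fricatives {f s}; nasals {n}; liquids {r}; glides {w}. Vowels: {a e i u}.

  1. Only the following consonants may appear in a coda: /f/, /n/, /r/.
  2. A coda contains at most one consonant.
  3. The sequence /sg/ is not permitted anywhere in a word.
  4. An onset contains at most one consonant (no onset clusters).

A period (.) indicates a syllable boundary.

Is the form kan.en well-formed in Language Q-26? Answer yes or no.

yes

kan.en — σ1 onset /k/, coda /n/ ok; σ2 onset /∅/, coda /n/ ok → well-formed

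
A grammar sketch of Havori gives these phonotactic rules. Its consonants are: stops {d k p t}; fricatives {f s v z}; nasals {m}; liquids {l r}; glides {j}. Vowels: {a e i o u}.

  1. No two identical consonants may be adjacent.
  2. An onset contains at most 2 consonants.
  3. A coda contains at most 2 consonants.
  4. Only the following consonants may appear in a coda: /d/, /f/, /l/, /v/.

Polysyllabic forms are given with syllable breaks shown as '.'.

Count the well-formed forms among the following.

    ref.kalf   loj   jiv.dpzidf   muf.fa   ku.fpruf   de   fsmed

2

ref.kalf — σ1 onset /r/, coda /f/ ok; σ2 onset /k/, coda /lf/ (2C) ok → well-formed
loj — violates constraint 4: syllable 1 coda contains /j/, which is not a licensed coda consonant → ill-formed
jiv.dpzidf — violates constraint 2: syllable 2 onset /dpz/ has 3 consonants (> 2) → ill-formed
muf.fa — violates constraint 1: adjacent identical consonants /ff/ → ill-formed
ku.fpruf — violates constraint 2: syllable 2 onset /fpr/ has 3 consonants (> 2) → ill-formed
de — σ1 onset /d/, coda /∅/ ok → well-formed
fsmed — violates constraint 2: syllable 1 onset /fsm/ has 3 consonants (> 2) → ill-formed
Well-formed: ref.kalf, de → 2.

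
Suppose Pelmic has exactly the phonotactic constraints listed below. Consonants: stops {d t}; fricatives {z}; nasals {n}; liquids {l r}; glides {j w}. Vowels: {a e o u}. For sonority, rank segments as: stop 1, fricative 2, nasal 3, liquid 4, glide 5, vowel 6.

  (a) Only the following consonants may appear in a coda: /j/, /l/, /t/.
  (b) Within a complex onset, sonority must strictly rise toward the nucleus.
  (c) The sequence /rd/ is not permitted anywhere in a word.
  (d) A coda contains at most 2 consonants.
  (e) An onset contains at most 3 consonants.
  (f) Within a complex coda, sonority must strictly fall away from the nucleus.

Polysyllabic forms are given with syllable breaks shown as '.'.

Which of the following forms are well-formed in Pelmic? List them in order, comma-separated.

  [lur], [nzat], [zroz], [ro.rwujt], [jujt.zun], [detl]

[ro.rwujt]

[lur] — violates constraint (a): syllable 1 coda contains /r/, which is not a licensed coda consonant → ill-formed
[nzat] — violates constraint (b): syllable 1 onset /nz/: /n/ (nasal, 3) → /z/ (fricative, 2) does not rise → ill-formed
[zroz] — violates constraint (a): syllable 1 coda contains /z/, which is not a licensed coda consonant → ill-formed
[ro.rwujt] — σ1 onset /r/, coda /∅/ ok; σ2 onset /rw/ (4→5 rises), coda /jt/ (5→1 falls) ok → well-formed
[jujt.zun] — violates constraint (a): syllable 2 coda contains /n/, which is not a licensed coda consonant → ill-formed
[detl] — violates constraint (f): syllable 1 coda /tl/: /t/ (stop, 1) → /l/ (liquid, 4) does not fall → ill-formed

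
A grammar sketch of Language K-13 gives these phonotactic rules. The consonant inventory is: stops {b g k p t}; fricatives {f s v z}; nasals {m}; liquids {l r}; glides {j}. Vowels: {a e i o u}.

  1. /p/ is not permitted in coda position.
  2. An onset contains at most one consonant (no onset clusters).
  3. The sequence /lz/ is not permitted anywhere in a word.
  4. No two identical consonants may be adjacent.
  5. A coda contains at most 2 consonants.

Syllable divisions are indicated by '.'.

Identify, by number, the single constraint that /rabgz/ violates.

/rabgz/: syllable 1 coda /bgz/ has 3 consonants (> 2).
This is a violation of constraint 5: "A coda contains at most 2 consonants."
The remaining constraints (1, 2, 3, 4) are satisfied.

5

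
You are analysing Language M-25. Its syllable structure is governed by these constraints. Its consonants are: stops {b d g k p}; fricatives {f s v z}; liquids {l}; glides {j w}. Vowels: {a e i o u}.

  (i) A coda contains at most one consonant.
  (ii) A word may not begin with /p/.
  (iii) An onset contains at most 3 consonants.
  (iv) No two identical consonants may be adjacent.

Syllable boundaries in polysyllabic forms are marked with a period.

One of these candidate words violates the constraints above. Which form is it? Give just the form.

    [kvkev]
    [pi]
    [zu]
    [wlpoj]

[pi]

[kvkev] — σ1 onset /kvk/ (3C), coda /v/ ok → well-formed
[pi] — violates constraint (ii): word begins with /p/ → ill-formed
[zu] — σ1 onset /z/, coda /∅/ ok → well-formed
[wlpoj] — σ1 onset /wlp/ (3C), coda /j/ ok → well-formed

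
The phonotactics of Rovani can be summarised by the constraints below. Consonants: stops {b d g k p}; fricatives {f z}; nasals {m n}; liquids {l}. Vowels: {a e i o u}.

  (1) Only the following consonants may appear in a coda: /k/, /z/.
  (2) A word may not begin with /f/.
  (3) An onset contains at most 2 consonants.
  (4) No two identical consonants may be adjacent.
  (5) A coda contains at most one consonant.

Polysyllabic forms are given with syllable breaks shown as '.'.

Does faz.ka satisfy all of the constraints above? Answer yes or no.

faz.ka — violates constraint 2: word begins with /f/ → not permitted

no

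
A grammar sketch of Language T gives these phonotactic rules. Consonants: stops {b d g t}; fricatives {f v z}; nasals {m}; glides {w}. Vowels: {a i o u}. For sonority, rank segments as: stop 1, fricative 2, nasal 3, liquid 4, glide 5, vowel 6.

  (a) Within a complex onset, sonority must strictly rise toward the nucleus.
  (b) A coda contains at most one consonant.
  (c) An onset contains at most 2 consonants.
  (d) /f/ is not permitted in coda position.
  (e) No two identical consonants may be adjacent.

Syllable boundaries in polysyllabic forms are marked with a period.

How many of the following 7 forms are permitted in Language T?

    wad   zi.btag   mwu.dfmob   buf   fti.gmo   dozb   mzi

wad — σ1 onset /w/, coda /d/ ok → permitted
zi.btag — violates constraint (a): syllable 2 onset /bt/: /b/ (stop, 1) → /t/ (stop, 1) does not rise → not permitted
mwu.dfmob — violates constraint (c): syllable 2 onset /dfm/ has 3 consonants (> 2) → not permitted
buf — violates constraint (d): syllable 1 coda contains /f/ → not permitted
fti.gmo — violates constraint (a): syllable 1 onset /ft/: /f/ (fricative, 2) → /t/ (stop, 1) does not rise → not permitted
dozb — violates constraint (b): syllable 1 coda /zb/ has 2 consonants (> 1) → not permitted
mzi — violates constraint (a): syllable 1 onset /mz/: /m/ (nasal, 3) → /z/ (fricative, 2) does not rise → not permitted
Permitted: wad → 1.

1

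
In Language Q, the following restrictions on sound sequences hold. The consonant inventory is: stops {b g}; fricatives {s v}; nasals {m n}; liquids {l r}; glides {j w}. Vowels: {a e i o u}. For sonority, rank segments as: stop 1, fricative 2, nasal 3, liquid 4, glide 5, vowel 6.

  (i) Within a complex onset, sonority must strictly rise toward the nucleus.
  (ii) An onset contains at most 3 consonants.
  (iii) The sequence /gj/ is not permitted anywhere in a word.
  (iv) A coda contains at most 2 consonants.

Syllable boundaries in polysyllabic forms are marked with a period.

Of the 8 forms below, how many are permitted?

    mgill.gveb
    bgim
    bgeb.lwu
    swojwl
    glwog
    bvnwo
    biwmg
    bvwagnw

mgill.gveb — violates constraint (i): syllable 1 onset /mg/: /m/ (nasal, 3) → /g/ (stop, 1) does not rise → not permitted
bgim — violates constraint (i): syllable 1 onset /bg/: /b/ (stop, 1) → /g/ (stop, 1) does not rise → not permitted
bgeb.lwu — violates constraint (i): syllable 1 onset /bg/: /b/ (stop, 1) → /g/ (stop, 1) does not rise → not permitted
swojwl — violates constraint (iv): syllable 1 coda /jwl/ has 3 consonants (> 2) → not permitted
glwog — σ1 onset /glw/ (1→4→5 rises), coda /g/ ok → permitted
bvnwo — violates constraint (ii): syllable 1 onset /bvnw/ has 4 consonants (> 3) → not permitted
biwmg — violates constraint (iv): syllable 1 coda /wmg/ has 3 consonants (> 2) → not permitted
bvwagnw — violates constraint (iv): syllable 1 coda /gnw/ has 3 consonants (> 2) → not permitted
Permitted: glwog → 1.

1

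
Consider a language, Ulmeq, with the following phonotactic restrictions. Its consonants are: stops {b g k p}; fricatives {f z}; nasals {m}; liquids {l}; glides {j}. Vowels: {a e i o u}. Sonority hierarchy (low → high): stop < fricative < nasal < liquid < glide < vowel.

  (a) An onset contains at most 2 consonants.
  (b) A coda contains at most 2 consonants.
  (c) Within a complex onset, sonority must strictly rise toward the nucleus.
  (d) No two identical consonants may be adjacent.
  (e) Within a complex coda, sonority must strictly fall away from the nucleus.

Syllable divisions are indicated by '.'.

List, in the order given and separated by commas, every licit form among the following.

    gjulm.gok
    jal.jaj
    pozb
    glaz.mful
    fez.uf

gjulm.gok, jal.jaj, pozb, fez.uf

gjulm.gok — σ1 onset /gj/ (1→5 rises), coda /lm/ (4→3 falls) ok; σ2 onset /g/, coda /k/ ok → licit
jal.jaj — σ1 onset /j/, coda /l/ ok; σ2 onset /j/, coda /j/ ok → licit
pozb — σ1 onset /p/, coda /zb/ (2→1 falls) ok → licit
glaz.mful — violates constraint (c): syllable 2 onset /mf/: /m/ (nasal, 3) → /f/ (fricative, 2) does not rise → illicit
fez.uf — σ1 onset /f/, coda /z/ ok; σ2 onset /∅/, coda /f/ ok → licit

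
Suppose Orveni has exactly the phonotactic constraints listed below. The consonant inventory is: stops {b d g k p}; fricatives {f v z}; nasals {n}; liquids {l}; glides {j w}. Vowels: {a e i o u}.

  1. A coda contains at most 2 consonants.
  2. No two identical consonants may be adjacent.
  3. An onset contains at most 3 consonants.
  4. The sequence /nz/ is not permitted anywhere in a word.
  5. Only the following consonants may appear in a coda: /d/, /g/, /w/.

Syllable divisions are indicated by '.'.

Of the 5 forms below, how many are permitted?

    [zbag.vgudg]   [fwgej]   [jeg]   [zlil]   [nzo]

2

[zbag.vgudg] — σ1 onset /zb/ (2C), coda /g/ ok; σ2 onset /vg/ (2C), coda /dg/ (2C) ok → permitted
[fwgej] — violates constraint 5: syllable 1 coda contains /j/, which is not a licensed coda consonant → not permitted
[jeg] — σ1 onset /j/, coda /g/ ok → permitted
[zlil] — violates constraint 5: syllable 1 coda contains /l/, which is not a licensed coda consonant → not permitted
[nzo] — violates constraint 4: contains banned sequence /nz/ → not permitted
Permitted: [zbag.vgudg], [jeg] → 2.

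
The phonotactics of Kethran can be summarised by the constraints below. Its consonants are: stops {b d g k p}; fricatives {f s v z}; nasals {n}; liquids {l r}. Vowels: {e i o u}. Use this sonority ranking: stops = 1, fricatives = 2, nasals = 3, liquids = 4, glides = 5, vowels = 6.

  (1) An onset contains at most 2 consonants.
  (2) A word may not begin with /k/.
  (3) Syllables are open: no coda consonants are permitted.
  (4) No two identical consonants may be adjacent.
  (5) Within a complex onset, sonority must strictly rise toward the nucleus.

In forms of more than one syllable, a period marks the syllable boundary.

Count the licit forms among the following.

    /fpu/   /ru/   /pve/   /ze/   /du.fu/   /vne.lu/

/fpu/ — violates constraint 5: syllable 1 onset /fp/: /f/ (fricative, 2) → /p/ (stop, 1) does not rise → illicit
/ru/ — σ1 onset /r/, coda /∅/ ok → licit
/pve/ — σ1 onset /pv/ (1→2 rises), coda /∅/ ok → licit
/ze/ — σ1 onset /z/, coda /∅/ ok → licit
/du.fu/ — σ1 onset /d/, coda /∅/ ok; σ2 onset /f/, coda /∅/ ok → licit
/vne.lu/ — σ1 onset /vn/ (2→3 rises), coda /∅/ ok; σ2 onset /l/, coda /∅/ ok → licit
Licit: /ru/, /pve/, /ze/, /du.fu/, /vne.lu/ → 5.

5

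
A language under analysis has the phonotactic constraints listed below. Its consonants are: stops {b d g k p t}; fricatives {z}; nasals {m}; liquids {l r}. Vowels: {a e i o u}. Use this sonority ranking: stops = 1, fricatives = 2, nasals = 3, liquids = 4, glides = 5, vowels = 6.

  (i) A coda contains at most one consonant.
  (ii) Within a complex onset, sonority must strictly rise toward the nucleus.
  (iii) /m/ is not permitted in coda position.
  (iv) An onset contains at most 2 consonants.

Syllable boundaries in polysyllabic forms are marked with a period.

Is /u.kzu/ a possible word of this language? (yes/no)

yes

/u.kzu/ — σ1 onset /∅/, coda /∅/ ok; σ2 onset /kz/ (1→2 rises), coda /∅/ ok → phonotactically legal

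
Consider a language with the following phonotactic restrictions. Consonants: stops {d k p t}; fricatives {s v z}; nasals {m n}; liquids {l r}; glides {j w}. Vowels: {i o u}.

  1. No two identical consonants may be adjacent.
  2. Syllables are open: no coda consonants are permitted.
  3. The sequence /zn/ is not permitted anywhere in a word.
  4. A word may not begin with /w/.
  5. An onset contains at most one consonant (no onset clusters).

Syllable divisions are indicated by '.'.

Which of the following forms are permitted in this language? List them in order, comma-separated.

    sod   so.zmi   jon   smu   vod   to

to

sod — violates constraint 2: syllable 1 coda /d/ has 1 consonant (> 0) → not permitted
so.zmi — violates constraint 5: syllable 2 onset /zm/ has 2 consonants (> 1) → not permitted
jon — violates constraint 2: syllable 1 coda /n/ has 1 consonant (> 0) → not permitted
smu — violates constraint 5: syllable 1 onset /sm/ has 2 consonants (> 1) → not permitted
vod — violates constraint 2: syllable 1 coda /d/ has 1 consonant (> 0) → not permitted
to — σ1 onset /t/, coda /∅/ ok → permitted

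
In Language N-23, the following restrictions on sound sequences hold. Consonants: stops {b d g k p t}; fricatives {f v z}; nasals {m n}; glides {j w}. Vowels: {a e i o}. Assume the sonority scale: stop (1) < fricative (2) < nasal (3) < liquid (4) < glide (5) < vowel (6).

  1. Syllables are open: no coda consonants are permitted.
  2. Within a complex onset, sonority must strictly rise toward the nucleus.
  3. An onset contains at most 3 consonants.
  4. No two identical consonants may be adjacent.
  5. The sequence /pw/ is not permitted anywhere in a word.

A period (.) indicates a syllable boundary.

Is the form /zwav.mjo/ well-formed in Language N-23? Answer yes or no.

/zwav.mjo/ — violates constraint 1: syllable 1 coda /v/ has 1 consonant (> 0) → ill-formed

no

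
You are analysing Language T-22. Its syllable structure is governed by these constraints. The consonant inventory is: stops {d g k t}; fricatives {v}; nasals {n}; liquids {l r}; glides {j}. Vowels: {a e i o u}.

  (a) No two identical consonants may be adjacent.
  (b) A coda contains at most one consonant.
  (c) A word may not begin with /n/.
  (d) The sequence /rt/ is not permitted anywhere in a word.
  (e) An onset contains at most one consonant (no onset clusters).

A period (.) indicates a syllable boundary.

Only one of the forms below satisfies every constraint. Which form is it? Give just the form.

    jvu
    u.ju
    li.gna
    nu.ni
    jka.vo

jvu — violates constraint (e): syllable 1 onset /jv/ has 2 consonants (> 1) → not permitted
u.ju — σ1 onset /∅/, coda /∅/ ok; σ2 onset /j/, coda /∅/ ok → permitted
li.gna — violates constraint (e): syllable 2 onset /gn/ has 2 consonants (> 1) → not permitted
nu.ni — violates constraint (c): word begins with /n/ → not permitted
jka.vo — violates constraint (e): syllable 1 onset /jk/ has 2 consonants (> 1) → not permitted

u.ju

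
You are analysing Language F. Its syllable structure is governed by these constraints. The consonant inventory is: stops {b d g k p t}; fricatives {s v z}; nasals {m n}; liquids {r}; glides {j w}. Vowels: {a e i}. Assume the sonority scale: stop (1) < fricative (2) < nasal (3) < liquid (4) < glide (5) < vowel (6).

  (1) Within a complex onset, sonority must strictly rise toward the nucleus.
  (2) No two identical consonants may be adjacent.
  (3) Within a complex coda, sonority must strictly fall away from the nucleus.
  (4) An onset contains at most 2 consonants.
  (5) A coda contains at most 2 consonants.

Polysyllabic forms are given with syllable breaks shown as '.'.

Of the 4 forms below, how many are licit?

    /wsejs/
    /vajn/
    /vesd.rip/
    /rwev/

3

/wsejs/ — violates constraint 1: syllable 1 onset /ws/: /w/ (glide, 5) → /s/ (fricative, 2) does not rise → illicit
/vajn/ — σ1 onset /v/, coda /jn/ (5→3 falls) ok → licit
/vesd.rip/ — σ1 onset /v/, coda /sd/ (2→1 falls) ok; σ2 onset /r/, coda /p/ ok → licit
/rwev/ — σ1 onset /rw/ (4→5 rises), coda /v/ ok → licit
Licit: /vajn/, /vesd.rip/, /rwev/ → 3.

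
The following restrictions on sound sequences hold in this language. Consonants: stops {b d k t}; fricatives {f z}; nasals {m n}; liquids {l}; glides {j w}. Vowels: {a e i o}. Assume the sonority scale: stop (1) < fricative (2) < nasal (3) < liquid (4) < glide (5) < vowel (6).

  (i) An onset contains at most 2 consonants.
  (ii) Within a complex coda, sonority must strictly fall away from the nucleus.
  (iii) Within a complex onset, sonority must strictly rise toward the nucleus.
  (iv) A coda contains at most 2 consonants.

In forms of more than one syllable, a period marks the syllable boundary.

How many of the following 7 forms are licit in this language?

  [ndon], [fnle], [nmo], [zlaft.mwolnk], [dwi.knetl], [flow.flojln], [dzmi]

0

[ndon] — violates constraint (iii): syllable 1 onset /nd/: /n/ (nasal, 3) → /d/ (stop, 1) does not rise → illicit
[fnle] — violates constraint (i): syllable 1 onset /fnl/ has 3 consonants (> 2) → illicit
[nmo] — violates constraint (iii): syllable 1 onset /nm/: /n/ (nasal, 3) → /m/ (nasal, 3) does not rise → illicit
[zlaft.mwolnk] — violates constraint (iv): syllable 2 coda /lnk/ has 3 consonants (> 2) → illicit
[dwi.knetl] — violates constraint (ii): syllable 2 coda /tl/: /t/ (stop, 1) → /l/ (liquid, 4) does not fall → illicit
[flow.flojln] — violates constraint (iv): syllable 2 coda /jln/ has 3 consonants (> 2) → illicit
[dzmi] — violates constraint (i): syllable 1 onset /dzm/ has 3 consonants (> 2) → illicit
No form is licit → 0.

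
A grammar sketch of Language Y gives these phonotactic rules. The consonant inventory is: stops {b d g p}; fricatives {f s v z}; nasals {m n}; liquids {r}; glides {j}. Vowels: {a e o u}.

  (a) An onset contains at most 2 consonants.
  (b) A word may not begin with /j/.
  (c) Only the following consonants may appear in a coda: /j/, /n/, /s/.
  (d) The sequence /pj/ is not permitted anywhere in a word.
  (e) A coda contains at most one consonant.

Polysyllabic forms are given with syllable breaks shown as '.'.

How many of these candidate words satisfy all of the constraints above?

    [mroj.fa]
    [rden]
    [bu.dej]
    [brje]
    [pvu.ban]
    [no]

[mroj.fa] — σ1 onset /mr/ (2C), coda /j/ ok; σ2 onset /f/, coda /∅/ ok → licit
[rden] — σ1 onset /rd/ (2C), coda /n/ ok → licit
[bu.dej] — σ1 onset /b/, coda /∅/ ok; σ2 onset /d/, coda /j/ ok → licit
[brje] — violates constraint (a): syllable 1 onset /brj/ has 3 consonants (> 2) → illicit
[pvu.ban] — σ1 onset /pv/ (2C), coda /∅/ ok; σ2 onset /b/, coda /n/ ok → licit
[no] — σ1 onset /n/, coda /∅/ ok → licit
Licit: [mroj.fa], [rden], [bu.dej], [pvu.ban], [no] → 5.

5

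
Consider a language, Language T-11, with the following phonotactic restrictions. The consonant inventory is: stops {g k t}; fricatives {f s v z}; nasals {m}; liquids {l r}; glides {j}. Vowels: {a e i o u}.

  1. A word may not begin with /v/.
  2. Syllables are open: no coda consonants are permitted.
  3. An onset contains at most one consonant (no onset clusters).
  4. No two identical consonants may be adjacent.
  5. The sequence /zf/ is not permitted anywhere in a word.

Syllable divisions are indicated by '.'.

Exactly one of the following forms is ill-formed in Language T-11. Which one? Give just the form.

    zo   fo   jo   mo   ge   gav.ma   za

zo — σ1 onset /z/, coda /∅/ ok → well-formed
fo — σ1 onset /f/, coda /∅/ ok → well-formed
jo — σ1 onset /j/, coda /∅/ ok → well-formed
mo — σ1 onset /m/, coda /∅/ ok → well-formed
ge — σ1 onset /g/, coda /∅/ ok → well-formed
gav.ma — violates constraint 2: syllable 1 coda /v/ has 1 consonant (> 0) → ill-formed
za — σ1 onset /z/, coda /∅/ ok → well-formed

gav.ma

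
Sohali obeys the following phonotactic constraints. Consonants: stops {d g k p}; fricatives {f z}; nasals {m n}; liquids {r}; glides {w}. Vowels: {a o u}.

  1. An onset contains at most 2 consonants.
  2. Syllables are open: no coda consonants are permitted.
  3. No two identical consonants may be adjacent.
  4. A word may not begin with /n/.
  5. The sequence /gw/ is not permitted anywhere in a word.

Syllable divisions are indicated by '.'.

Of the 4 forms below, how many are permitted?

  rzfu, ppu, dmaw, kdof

0

rzfu — violates constraint 1: syllable 1 onset /rzf/ has 3 consonants (> 2) → not permitted
ppu — violates constraint 3: adjacent identical consonants /pp/ → not permitted
dmaw — violates constraint 2: syllable 1 coda /w/ has 1 consonant (> 0) → not permitted
kdof — violates constraint 2: syllable 1 coda /f/ has 1 consonant (> 0) → not permitted
No form is permitted → 0.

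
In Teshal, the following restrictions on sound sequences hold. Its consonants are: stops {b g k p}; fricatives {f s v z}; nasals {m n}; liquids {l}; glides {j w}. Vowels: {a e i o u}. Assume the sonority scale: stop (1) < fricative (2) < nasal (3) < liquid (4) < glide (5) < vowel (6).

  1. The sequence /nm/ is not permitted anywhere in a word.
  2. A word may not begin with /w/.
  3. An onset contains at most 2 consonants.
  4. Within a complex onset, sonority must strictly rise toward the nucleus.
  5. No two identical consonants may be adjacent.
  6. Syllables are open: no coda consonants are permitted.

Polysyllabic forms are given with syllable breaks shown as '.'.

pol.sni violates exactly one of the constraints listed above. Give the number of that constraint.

pol.sni: syllable 1 coda /l/ has 1 consonant (> 0).
This is a violation of constraint 6: "Syllables are open: no coda consonants are permitted."
The remaining constraints (1, 2, 3, 4, 5) are satisfied.

6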